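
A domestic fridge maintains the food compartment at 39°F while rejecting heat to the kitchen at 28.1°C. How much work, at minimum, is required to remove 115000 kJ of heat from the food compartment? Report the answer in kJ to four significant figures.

In absolute terms T_C = 277.04 K and T_H = 301.25 K, so ΔT = 24.21 K.
The reversible limit is COP_R = T_C/ΔT = 11.44, so W_min = Q_C/COP = Q_C·ΔT/T_C.
W_min = 115000 × 24.21/277.04 = 10050 kJ.

10050 kJ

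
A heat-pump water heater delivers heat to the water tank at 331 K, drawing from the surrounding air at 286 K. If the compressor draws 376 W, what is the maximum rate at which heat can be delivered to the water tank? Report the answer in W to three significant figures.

2770 W

The reservoir spacing is ΔT = 331 − 286 = 45.00 K.
COP_Carnot = T_H/ΔT = 331.00/45.00 = 7.356.
Q̇_max = COP_Carnot × Ẇ = 7.356 × 376.0 W = 2766 W.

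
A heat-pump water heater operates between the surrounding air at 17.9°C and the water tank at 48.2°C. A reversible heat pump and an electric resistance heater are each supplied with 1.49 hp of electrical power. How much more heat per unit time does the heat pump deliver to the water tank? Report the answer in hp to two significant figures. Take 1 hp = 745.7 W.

14 hp

In absolute terms T_C = 291.05 K and T_H = 321.35 K, so ΔT = 30.30 K.
COP_Carnot = T_H/ΔT = 321.35/30.30 = 10.61.
The heat pump delivers Q̇_H = COP × Ẇ = 15.80 hp; the resistance heater delivers Ẇ = 1.490 hp.
Extra = (COP − 1)·Ẇ = 14.31 hp.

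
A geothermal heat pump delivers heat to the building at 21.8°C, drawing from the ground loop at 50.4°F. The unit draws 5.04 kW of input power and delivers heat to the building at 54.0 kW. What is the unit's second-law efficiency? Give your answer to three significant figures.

COP_actual = Q̇_H/Ẇ = 54.00/5.040 = 10.71.
In absolute terms T_C = 283.37 K and T_H = 294.95 K, so ΔT = 11.58 K.
COP_Carnot = T_H/ΔT = 294.95/11.58 = 25.48.
η_II = COP_actual/COP_Carnot = 10.71/25.48 = 0.4206.

0.421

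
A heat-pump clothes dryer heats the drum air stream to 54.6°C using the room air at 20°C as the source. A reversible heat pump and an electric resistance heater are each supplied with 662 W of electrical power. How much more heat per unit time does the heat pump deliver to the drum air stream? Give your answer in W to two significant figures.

5600 W

In absolute terms T_C = 293.15 K and T_H = 327.75 K, so ΔT = 34.60 K.
COP_Carnot = T_H/ΔT = 327.75/34.60 = 9.473.
The heat pump delivers Q̇_H = COP × Ẇ = 6271 W; the resistance heater delivers Ẇ = 662.0 W.
Extra = (COP − 1)·Ẇ = 5609 W.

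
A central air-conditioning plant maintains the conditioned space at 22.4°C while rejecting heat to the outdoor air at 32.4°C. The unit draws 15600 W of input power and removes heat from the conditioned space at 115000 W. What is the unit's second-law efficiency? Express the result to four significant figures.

COP_actual = Q̇_C/Ẇ = 115000/15600 = 7.372.
In absolute terms T_C = 295.55 K and T_H = 305.55 K, so ΔT = 10.00 K.
COP_Carnot = T_C/ΔT = 295.55/10.00 = 29.56.
η_II = COP_actual/COP_Carnot = 7.372/29.56 = 0.2494.

0.2494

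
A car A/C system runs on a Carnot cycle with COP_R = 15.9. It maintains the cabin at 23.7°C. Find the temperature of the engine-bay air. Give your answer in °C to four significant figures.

COP_R = T_C/(T_H − T_C) gives T_H − T_C = T_C/COP.
With T_C = 296.85 K, T_H = 296.85 × (1 + 1/15.9) = 315.52 K.
Converting, 315.52 K = 42.37°C.

42.37 °C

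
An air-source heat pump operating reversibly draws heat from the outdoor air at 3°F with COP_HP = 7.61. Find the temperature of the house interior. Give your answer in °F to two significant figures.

COP_HP = T_H/(T_H − T_C) rearranges to T_H = COP·T_C/(COP − 1).
With T_C = 257.04 K, T_H = 7.61 × 257.04/6.610 = 295.93 K.
Converting, 295.93 K = 73.00°F.

73 °F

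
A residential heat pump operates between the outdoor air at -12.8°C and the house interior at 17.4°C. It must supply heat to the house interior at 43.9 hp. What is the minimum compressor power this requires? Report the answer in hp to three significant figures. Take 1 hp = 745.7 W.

4.56 hp

In absolute terms T_C = 260.35 K and T_H = 290.55 K, so ΔT = 30.20 K.
COP_Carnot = T_H/ΔT = 290.55/30.20 = 9.621.
Ẇ_min = Q̇/COP_Carnot = 43.90/9.621 = 4.563 hp.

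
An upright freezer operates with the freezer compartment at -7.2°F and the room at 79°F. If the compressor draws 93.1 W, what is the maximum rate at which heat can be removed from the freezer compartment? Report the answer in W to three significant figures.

489 W

In absolute terms T_C = 251.37 K and T_H = 299.26 K, so ΔT = 47.89 K.
COP_Carnot = T_C/ΔT = 251.37/47.89 = 5.249.
Q̇_max = COP_Carnot × Ẇ = 5.249 × 93.10 W = 488.7 W.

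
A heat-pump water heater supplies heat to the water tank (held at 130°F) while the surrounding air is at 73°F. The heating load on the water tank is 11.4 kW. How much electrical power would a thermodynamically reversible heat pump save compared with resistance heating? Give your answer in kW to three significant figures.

In absolute terms T_C = 295.93 K and T_H = 327.59 K, so ΔT = 31.67 K.
COP_Carnot = T_H/ΔT = 327.59/31.67 = 10.35.
Resistance heating needs Ẇ_res = Q̇_H = 11.40 kW; the reversible heat pump needs only Ẇ_hp = Q̇_H/COP = 1.102 kW.
Saving = 11.40 − 1.102 = 10.30 kW.

10.3 kW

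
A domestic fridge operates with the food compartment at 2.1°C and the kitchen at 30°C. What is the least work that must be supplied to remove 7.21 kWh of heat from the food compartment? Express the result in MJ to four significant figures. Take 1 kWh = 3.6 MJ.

In absolute terms T_C = 275.25 K and T_H = 303.15 K, so ΔT = 27.90 K.
The reversible limit is COP_R = T_C/ΔT = 9.866, so W_min = Q_C/COP = Q_C·ΔT/T_C.
W_min = 7.210 × 27.90/275.25 = 0.7308 kWh = 2.631 MJ.

2.631 MJ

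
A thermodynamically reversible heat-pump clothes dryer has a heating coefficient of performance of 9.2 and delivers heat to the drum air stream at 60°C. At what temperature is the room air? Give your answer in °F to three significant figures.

74.8 °F

COP_HP = T_H/(T_H − T_C) gives T_H − T_C = T_H/COP.
With T_H = 333.15 K, T_C = 333.15 × (1 − 1/9.2) = 296.94 K.
Converting, 296.94 K = 74.82°F.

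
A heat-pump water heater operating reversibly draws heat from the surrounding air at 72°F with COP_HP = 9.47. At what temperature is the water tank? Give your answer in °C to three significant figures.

COP_HP = T_H/(T_H − T_C) rearranges to T_H = COP·T_C/(COP − 1).
With T_C = 295.37 K, T_H = 9.47 × 295.37/8.470 = 330.24 K.
Converting, 330.24 K = 57.09°C.

57.1 °C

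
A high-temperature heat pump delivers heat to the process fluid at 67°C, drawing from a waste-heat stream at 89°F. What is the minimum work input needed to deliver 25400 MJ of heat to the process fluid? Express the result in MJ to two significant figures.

In absolute terms T_C = 304.82 K and T_H = 340.15 K, so ΔT = 35.33 K.
The reversible limit is COP_HP = T_H/ΔT = 9.627, so W_min = Q_H/COP = Q_H·ΔT/T_H.
W_min = 25400 × 35.33/340.15 = 2638 MJ.

2600 MJ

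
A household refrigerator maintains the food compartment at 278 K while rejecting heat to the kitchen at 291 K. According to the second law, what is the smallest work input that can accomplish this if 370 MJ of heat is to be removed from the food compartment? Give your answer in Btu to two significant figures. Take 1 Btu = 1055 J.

16000 Btu

The reservoir spacing is ΔT = 291 − 278 = 13.00 K.
The reversible limit is COP_R = T_C/ΔT = 21.38, so W_min = Q_C/COP = Q_C·ΔT/T_C.
W_min = 370.0 × 13.00/278.00 = 17.30 MJ = 16400 Btu.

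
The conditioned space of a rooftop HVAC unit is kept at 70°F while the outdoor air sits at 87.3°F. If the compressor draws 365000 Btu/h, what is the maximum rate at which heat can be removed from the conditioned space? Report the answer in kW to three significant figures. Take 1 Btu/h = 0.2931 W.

In absolute terms T_C = 294.26 K and T_H = 303.87 K, so ΔT = 9.611 K.
COP_Carnot = T_C/ΔT = 294.26/9.611 = 30.62.
Q̇_max = COP_Carnot × Ẇ = 30.62 × 365000 Btu/h = 11180000 Btu/h = 3275 kW.

3280 kW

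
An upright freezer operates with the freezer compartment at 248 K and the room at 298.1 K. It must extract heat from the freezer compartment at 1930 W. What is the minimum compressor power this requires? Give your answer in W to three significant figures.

390 W

The reservoir spacing is ΔT = 298.1 − 248 = 50.10 K.
COP_Carnot = T_C/ΔT = 248.00/50.10 = 4.950.
Ẇ_min = Q̇/COP_Carnot = 1930/4.950 = 389.9 W.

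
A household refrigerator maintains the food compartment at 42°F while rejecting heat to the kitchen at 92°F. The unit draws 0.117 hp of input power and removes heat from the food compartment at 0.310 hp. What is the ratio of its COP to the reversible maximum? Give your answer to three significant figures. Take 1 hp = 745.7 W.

COP_actual = Q̇_C/Ẇ = 0.3100/0.1170 = 2.650.
In absolute terms T_C = 278.71 K and T_H = 306.48 K, so ΔT = 27.78 K.
COP_Carnot = T_C/ΔT = 278.71/27.78 = 10.03.
η_II = COP_actual/COP_Carnot = 2.650/10.03 = 0.2641.

0.264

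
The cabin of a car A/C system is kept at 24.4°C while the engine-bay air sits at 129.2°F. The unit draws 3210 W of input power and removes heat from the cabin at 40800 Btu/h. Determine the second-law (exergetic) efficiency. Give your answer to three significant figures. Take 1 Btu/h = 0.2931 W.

0.371

Converting, Q̇_C = 40800 Btu/h = 11960 W, so COP_actual = Q̇_C/Ẇ = 11960/3210 = 3.725.
In absolute terms T_C = 297.55 K and T_H = 327.15 K, so ΔT = 29.60 K.
COP_Carnot = T_C/ΔT = 297.55/29.60 = 10.05.
η_II = COP_actual/COP_Carnot = 3.725/10.05 = 0.3706.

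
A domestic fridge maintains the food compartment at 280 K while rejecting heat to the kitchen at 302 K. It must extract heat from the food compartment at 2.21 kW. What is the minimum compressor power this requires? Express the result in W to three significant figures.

The reservoir spacing is ΔT = 302 − 280 = 22.00 K.
COP_Carnot = T_C/ΔT = 280.00/22.00 = 12.73.
Ẇ_min = Q̇/COP_Carnot = 2.210/12.73 = 0.1736 kW = 173.6 W.

174 W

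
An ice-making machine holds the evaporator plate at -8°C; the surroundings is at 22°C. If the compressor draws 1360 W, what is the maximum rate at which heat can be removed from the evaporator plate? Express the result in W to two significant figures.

In absolute terms T_C = 265.15 K and T_H = 295.15 K, so ΔT = 30.00 K.
COP_Carnot = T_C/ΔT = 265.15/30.00 = 8.838.
Q̇_max = COP_Carnot × Ẇ = 8.838 × 1360 W = 12020 W.

12000 W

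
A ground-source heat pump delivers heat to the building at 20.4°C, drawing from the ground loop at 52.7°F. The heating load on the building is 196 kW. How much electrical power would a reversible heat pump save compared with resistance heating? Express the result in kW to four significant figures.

In absolute terms T_C = 284.65 K and T_H = 293.55 K, so ΔT = 8.900 K.
COP_Carnot = T_H/ΔT = 293.55/8.900 = 32.98.
Resistance heating needs Ẇ_res = Q̇_H = 196.0 kW; the reversible heat pump needs only Ẇ_hp = Q̇_H/COP = 5.942 kW.
Saving = 196.0 − 5.942 = 190.1 kW.

190.1 kW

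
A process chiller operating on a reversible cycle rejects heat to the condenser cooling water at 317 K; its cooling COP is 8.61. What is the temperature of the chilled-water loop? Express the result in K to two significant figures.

For a Carnot refrigerator COP_R = T_C/(T_H − T_C), so T_C = COP·T_H/(1 + COP).
With T_H = 317.00 K, T_C = 8.61 × 317.00/9.610 = 284.01 K.

280 K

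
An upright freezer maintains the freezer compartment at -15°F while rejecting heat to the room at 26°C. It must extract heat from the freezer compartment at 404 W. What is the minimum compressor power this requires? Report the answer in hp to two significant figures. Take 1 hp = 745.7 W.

0.11 hp

In absolute terms T_C = 247.04 K and T_H = 299.15 K, so ΔT = 52.11 K.
COP_Carnot = T_C/ΔT = 247.04/52.11 = 4.741.
Ẇ_min = Q̇/COP_Carnot = 404.0/4.741 = 85.22 W = 0.1143 hp.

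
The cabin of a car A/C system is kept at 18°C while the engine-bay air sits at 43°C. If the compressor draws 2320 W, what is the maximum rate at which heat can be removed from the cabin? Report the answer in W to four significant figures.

In absolute terms T_C = 291.15 K and T_H = 316.15 K, so ΔT = 25.00 K.
COP_Carnot = T_C/ΔT = 291.15/25.00 = 11.65.
Q̇_max = COP_Carnot × Ẇ = 11.65 × 2320 W = 27020 W.

27020 W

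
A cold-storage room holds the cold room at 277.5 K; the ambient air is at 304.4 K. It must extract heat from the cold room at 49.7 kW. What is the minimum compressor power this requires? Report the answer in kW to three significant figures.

The reservoir spacing is ΔT = 304.4 − 277.5 = 26.90 K.
COP_Carnot = T_C/ΔT = 277.50/26.90 = 10.32.
Ẇ_min = Q̇/COP_Carnot = 49.70/10.32 = 4.818 kW.

4.82 kW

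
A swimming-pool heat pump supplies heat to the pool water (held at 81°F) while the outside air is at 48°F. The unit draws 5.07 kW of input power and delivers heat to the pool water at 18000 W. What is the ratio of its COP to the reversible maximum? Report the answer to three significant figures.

0.217

Converting, Q̇_H = 18000 W = 18.00 kW, so COP_actual = Q̇_H/Ẇ = 18.00/5.070 = 3.550.
In absolute terms T_C = 282.04 K and T_H = 300.37 K, so ΔT = 18.33 K.
COP_Carnot = T_H/ΔT = 300.37/18.33 = 16.38.
η_II = COP_actual/COP_Carnot = 3.550/16.38 = 0.2167.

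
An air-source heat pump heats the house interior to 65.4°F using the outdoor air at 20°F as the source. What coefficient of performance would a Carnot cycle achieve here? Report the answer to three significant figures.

11.6

In absolute terms T_C = 266.48 K and T_H = 291.71 K, so ΔT = 25.22 K.
For a reversible cycle, COP_Carnot = T_H/ΔT = 291.71/25.22 = 11.57.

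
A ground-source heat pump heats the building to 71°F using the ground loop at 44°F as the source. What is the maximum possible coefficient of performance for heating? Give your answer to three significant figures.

In absolute terms T_C = 279.82 K and T_H = 294.82 K, so ΔT = 15.00 K.
For a reversible cycle, COP_Carnot = T_H/ΔT = 294.82/15.00 = 19.65.

19.7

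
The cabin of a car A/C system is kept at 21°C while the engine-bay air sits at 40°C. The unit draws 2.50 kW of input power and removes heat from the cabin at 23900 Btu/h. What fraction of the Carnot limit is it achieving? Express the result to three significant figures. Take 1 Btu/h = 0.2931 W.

Converting, Q̇_C = 23900 Btu/h = 7.005 kW, so COP_actual = Q̇_C/Ẇ = 7.005/2.500 = 2.802.
In absolute terms T_C = 294.15 K and T_H = 313.15 K, so ΔT = 19.00 K.
COP_Carnot = T_C/ΔT = 294.15/19.00 = 15.48.
η_II = COP_actual/COP_Carnot = 2.802/15.48 = 0.1810.

0.181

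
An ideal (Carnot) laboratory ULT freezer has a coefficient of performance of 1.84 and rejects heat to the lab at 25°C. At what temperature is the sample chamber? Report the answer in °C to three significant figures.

-80.0 °C

For a Carnot refrigerator COP_R = T_C/(T_H − T_C), so T_C = COP·T_H/(1 + COP).
With T_H = 298.15 K, T_C = 1.84 × 298.15/2.840 = 193.17 K.
Converting, 193.17 K = -79.98°C.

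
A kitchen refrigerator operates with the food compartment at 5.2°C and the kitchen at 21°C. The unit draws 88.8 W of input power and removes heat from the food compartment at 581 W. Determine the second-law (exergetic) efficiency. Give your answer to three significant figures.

COP_actual = Q̇_C/Ẇ = 581.0/88.80 = 6.543.
In absolute terms T_C = 278.35 K and T_H = 294.15 K, so ΔT = 15.80 K.
COP_Carnot = T_C/ΔT = 278.35/15.80 = 17.62.
η_II = COP_actual/COP_Carnot = 6.543/17.62 = 0.3714.

0.371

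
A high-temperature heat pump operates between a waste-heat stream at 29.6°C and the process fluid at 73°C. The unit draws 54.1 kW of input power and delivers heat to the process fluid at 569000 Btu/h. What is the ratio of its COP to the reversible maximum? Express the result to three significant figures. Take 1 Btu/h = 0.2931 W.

0.387

Converting, Q̇_H = 569000 Btu/h = 166.8 kW, so COP_actual = Q̇_H/Ẇ = 166.8/54.10 = 3.083.
In absolute terms T_C = 302.75 K and T_H = 346.15 K, so ΔT = 43.40 K.
COP_Carnot = T_H/ΔT = 346.15/43.40 = 7.976.
η_II = COP_actual/COP_Carnot = 3.083/7.976 = 0.3865.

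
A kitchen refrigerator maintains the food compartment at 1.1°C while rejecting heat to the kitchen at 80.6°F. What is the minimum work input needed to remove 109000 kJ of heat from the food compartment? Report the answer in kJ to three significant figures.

10300 kJ

In absolute terms T_C = 274.25 K and T_H = 300.15 K, so ΔT = 25.90 K.
The reversible limit is COP_R = T_C/ΔT = 10.59, so W_min = Q_C/COP = Q_C·ΔT/T_C.
W_min = 109000 × 25.90/274.25 = 10290 kJ.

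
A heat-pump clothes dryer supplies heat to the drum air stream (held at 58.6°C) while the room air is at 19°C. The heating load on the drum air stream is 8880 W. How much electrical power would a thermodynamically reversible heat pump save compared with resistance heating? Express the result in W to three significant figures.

In absolute terms T_C = 292.15 K and T_H = 331.75 K, so ΔT = 39.60 K.
COP_Carnot = T_H/ΔT = 331.75/39.60 = 8.378.
Resistance heating needs Ẇ_res = Q̇_H = 8880 W; the reversible heat pump needs only Ẇ_hp = Q̇_H/COP = 1060 W.
Saving = 8880 − 1060 = 7820 W.

7820 W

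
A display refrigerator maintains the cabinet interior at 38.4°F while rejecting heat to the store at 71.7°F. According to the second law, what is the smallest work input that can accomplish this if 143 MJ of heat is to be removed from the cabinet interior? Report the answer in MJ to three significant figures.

9.56 MJ

In absolute terms T_C = 276.71 K and T_H = 295.21 K, so ΔT = 18.50 K.
The reversible limit is COP_R = T_C/ΔT = 14.96, so W_min = Q_C/COP = Q_C·ΔT/T_C.
W_min = 143.0 × 18.50/276.71 = 9.561 MJ.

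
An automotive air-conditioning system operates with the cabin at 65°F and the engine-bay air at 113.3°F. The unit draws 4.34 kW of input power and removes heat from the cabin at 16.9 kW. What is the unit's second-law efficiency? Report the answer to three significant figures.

COP_actual = Q̇_C/Ẇ = 16.90/4.340 = 3.894.
In absolute terms T_C = 291.48 K and T_H = 318.32 K, so ΔT = 26.83 K.
COP_Carnot = T_C/ΔT = 291.48/26.83 = 10.86.
η_II = COP_actual/COP_Carnot = 3.894/10.86 = 0.3585.

0.358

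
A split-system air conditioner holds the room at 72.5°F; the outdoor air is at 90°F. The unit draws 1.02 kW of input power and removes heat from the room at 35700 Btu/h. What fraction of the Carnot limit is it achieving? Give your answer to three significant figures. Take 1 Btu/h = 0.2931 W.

Converting, Q̇_C = 35700 Btu/h = 10.46 kW, so COP_actual = Q̇_C/Ẇ = 10.46/1.020 = 10.26.
In absolute terms T_C = 295.65 K and T_H = 305.37 K, so ΔT = 9.722 K.
COP_Carnot = T_C/ΔT = 295.65/9.722 = 30.41.
η_II = COP_actual/COP_Carnot = 10.26/30.41 = 0.3373.

0.337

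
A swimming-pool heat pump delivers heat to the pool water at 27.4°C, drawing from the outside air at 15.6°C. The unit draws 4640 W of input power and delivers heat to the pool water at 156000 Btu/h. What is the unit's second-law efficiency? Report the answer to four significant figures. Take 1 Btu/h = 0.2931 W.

Converting, Q̇_H = 156000 Btu/h = 45720 W, so COP_actual = Q̇_H/Ẇ = 45720/4640 = 9.854.
In absolute terms T_C = 288.75 K and T_H = 300.55 K, so ΔT = 11.80 K.
COP_Carnot = T_H/ΔT = 300.55/11.80 = 25.47.
η_II = COP_actual/COP_Carnot = 9.854/25.47 = 0.3869.

0.3869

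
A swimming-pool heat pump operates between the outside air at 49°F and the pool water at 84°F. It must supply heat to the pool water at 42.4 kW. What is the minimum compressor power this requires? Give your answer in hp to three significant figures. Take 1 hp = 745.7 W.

In absolute terms T_C = 282.59 K and T_H = 302.04 K, so ΔT = 19.44 K.
COP_Carnot = T_H/ΔT = 302.04/19.44 = 15.53.
Ẇ_min = Q̇/COP_Carnot = 42.40/15.53 = 2.730 kW = 3.660 hp.

3.66 hp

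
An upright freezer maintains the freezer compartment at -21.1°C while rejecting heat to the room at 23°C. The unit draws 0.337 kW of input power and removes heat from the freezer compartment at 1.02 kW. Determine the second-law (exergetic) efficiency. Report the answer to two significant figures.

0.53

COP_actual = Q̇_C/Ẇ = 1.020/0.3370 = 3.027.
In absolute terms T_C = 252.05 K and T_H = 296.15 K, so ΔT = 44.10 K.
COP_Carnot = T_C/ΔT = 252.05/44.10 = 5.715.
η_II = COP_actual/COP_Carnot = 3.027/5.715 = 0.5296.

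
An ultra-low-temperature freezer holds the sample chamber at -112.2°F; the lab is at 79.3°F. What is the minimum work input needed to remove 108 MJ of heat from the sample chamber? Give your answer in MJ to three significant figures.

In absolute terms T_C = 193.04 K and T_H = 299.43 K, so ΔT = 106.4 K.
The reversible limit is COP_R = T_C/ΔT = 1.814, so W_min = Q_C/COP = Q_C·ΔT/T_C.
W_min = 108.0 × 106.4/193.04 = 59.52 MJ.

59.5 MJ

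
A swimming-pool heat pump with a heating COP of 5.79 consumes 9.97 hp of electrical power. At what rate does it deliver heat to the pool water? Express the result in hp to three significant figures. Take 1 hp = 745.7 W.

Q̇_H = COP_HP × Ẇ = 5.79 × 9.970 = 57.73 hp.

57.7 hp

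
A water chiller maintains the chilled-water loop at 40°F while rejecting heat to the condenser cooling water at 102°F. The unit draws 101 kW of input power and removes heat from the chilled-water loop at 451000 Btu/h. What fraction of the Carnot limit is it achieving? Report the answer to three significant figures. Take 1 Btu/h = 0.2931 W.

0.162

Converting, Q̇_C = 451000 Btu/h = 132.2 kW, so COP_actual = Q̇_C/Ẇ = 132.2/101.0 = 1.309.
In absolute terms T_C = 277.59 K and T_H = 312.04 K, so ΔT = 34.44 K.
COP_Carnot = T_C/ΔT = 277.59/34.44 = 8.059.
η_II = COP_actual/COP_Carnot = 1.309/8.059 = 0.1624.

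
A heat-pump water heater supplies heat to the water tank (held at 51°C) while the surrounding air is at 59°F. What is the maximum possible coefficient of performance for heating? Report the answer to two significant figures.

In absolute terms T_C = 288.15 K and T_H = 324.15 K, so ΔT = 36.00 K.
For a reversible cycle, COP_Carnot = T_H/ΔT = 324.15/36.00 = 9.004.

9.0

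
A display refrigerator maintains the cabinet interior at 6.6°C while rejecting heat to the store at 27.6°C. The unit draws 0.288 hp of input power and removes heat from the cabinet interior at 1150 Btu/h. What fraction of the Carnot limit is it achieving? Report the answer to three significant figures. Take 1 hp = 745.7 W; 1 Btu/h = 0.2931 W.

0.118

Converting, Q̇_C = 1150 Btu/h = 0.4520 hp, so COP_actual = Q̇_C/Ẇ = 0.4520/0.2880 = 1.569.
In absolute terms T_C = 279.75 K and T_H = 300.75 K, so ΔT = 21.00 K.
COP_Carnot = T_C/ΔT = 279.75/21.00 = 13.32.
η_II = COP_actual/COP_Carnot = 1.569/13.32 = 0.1178.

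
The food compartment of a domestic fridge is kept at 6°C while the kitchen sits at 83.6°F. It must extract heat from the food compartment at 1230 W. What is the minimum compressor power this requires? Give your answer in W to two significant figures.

In absolute terms T_C = 279.15 K and T_H = 301.82 K, so ΔT = 22.67 K.
COP_Carnot = T_C/ΔT = 279.15/22.67 = 12.32.
Ẇ_min = Q̇/COP_Carnot = 1230/12.32 = 99.87 W.

100 W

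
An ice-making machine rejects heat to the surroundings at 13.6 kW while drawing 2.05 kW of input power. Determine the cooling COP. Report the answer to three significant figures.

5.63

The first law gives Q̇_H = Q̇_C + Ẇ, so the three rates are Q̇_C = 11.55, Q̇_H = 13.60, Ẇ = 2.050 kW.
COP_R = Q̇_C/Ẇ = 11.55/2.050 = 5.634.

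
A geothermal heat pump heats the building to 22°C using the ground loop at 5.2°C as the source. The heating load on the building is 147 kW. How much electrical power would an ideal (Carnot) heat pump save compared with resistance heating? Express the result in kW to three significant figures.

In absolute terms T_C = 278.35 K and T_H = 295.15 K, so ΔT = 16.80 K.
COP_Carnot = T_H/ΔT = 295.15/16.80 = 17.57.
Resistance heating needs Ẇ_res = Q̇_H = 147.0 kW; the reversible heat pump needs only Ẇ_hp = Q̇_H/COP = 8.367 kW.
Saving = 147.0 − 8.367 = 138.6 kW.

139 kW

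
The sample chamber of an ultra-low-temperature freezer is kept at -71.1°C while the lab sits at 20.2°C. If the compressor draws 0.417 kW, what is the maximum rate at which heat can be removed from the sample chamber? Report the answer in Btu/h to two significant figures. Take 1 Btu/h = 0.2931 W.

In absolute terms T_C = 202.05 K and T_H = 293.35 K, so ΔT = 91.30 K.
COP_Carnot = T_C/ΔT = 202.05/91.30 = 2.213.
Q̇_max = COP_Carnot × Ẇ = 2.213 × 0.4170 kW = 0.9228 kW = 3149 Btu/h.

3100 Btu/h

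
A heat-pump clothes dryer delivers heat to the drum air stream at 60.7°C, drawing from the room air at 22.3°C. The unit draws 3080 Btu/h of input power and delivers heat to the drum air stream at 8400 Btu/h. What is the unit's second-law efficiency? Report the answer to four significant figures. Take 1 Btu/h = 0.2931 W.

0.3137

COP_actual = Q̇_H/Ẇ = 8400/3080 = 2.727.
In absolute terms T_C = 295.45 K and T_H = 333.85 K, so ΔT = 38.40 K.
COP_Carnot = T_H/ΔT = 333.85/38.40 = 8.694.
η_II = COP_actual/COP_Carnot = 2.727/8.694 = 0.3137.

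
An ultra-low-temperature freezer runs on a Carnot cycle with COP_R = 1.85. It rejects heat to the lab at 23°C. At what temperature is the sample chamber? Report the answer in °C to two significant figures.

For a Carnot refrigerator COP_R = T_C/(T_H − T_C), so T_C = COP·T_H/(1 + COP).
With T_H = 296.15 K, T_C = 1.85 × 296.15/2.850 = 192.24 K.
Converting, 192.24 K = -80.91°C.

-81 °C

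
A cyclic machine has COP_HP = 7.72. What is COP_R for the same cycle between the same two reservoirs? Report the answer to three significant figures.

6.72

Since Q_H = Q_C + W for any cycle, COP_R = Q_C/W = Q_H/W − 1.
COP_R = 7.72 − 1 = 6.72.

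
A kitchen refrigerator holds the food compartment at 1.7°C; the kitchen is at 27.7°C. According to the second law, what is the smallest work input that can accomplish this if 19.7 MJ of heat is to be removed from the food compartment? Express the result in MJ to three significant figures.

1.86 MJ

In absolute terms T_C = 274.85 K and T_H = 300.85 K, so ΔT = 26.00 K.
The reversible limit is COP_R = T_C/ΔT = 10.57, so W_min = Q_C/COP = Q_C·ΔT/T_C.
W_min = 19.70 × 26.00/274.85 = 1.864 MJ.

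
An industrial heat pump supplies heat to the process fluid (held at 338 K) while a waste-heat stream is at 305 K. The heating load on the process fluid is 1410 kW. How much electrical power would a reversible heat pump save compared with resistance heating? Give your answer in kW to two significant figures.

The reservoir spacing is ΔT = 338 − 305 = 33.00 K.
COP_Carnot = T_H/ΔT = 338.00/33.00 = 10.24.
Resistance heating needs Ẇ_res = Q̇_H = 1410 kW; the reversible heat pump needs only Ẇ_hp = Q̇_H/COP = 137.7 kW.
Saving = 1410 − 137.7 = 1272 kW.

1300 kW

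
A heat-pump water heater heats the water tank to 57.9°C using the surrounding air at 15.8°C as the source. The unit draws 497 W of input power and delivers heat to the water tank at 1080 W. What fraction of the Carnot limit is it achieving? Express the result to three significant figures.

COP_actual = Q̇_H/Ẇ = 1080/497.0 = 2.173.
In absolute terms T_C = 288.95 K and T_H = 331.05 K, so ΔT = 42.10 K.
COP_Carnot = T_H/ΔT = 331.05/42.10 = 7.863.
η_II = COP_actual/COP_Carnot = 2.173/7.863 = 0.2763.

0.276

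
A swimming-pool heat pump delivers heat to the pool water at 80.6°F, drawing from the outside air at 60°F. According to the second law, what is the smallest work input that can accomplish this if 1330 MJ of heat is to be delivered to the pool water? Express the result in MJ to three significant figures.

In absolute terms T_C = 288.71 K and T_H = 300.15 K, so ΔT = 11.44 K.
The reversible limit is COP_HP = T_H/ΔT = 26.23, so W_min = Q_H/COP = Q_H·ΔT/T_H.
W_min = 1330 × 11.44/300.15 = 50.71 MJ.

50.7 MJ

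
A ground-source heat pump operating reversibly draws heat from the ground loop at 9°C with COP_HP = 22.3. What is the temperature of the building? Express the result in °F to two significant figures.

COP_HP = T_H/(T_H − T_C) rearranges to T_H = COP·T_C/(COP − 1).
With T_C = 282.15 K, T_H = 22.3 × 282.15/21.30 = 295.40 K.
Converting, 295.40 K = 72.04°F.

72 °F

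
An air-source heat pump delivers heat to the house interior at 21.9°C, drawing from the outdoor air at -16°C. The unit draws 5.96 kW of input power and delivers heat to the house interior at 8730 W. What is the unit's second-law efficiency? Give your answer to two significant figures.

Converting, Q̇_H = 8730 W = 8.730 kW, so COP_actual = Q̇_H/Ẇ = 8.730/5.960 = 1.465.
In absolute terms T_C = 257.15 K and T_H = 295.05 K, so ΔT = 37.90 K.
COP_Carnot = T_H/ΔT = 295.05/37.90 = 7.785.
η_II = COP_actual/COP_Carnot = 1.465/7.785 = 0.1882.

0.19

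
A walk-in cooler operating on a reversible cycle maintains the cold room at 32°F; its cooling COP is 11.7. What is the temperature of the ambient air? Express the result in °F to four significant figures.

COP_R = T_C/(T_H − T_C) gives T_H − T_C = T_C/COP.
With T_C = 273.15 K, T_H = 273.15 × (1 + 1/11.7) = 296.50 K.
Converting, 296.50 K = 74.02°F.

74.02 °F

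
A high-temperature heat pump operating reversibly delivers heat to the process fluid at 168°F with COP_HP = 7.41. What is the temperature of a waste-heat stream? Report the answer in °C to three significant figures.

28.5 °C

COP_HP = T_H/(T_H − T_C) gives T_H − T_C = T_H/COP.
With T_H = 348.71 K, T_C = 348.71 × (1 − 1/7.41) = 301.65 K.
Converting, 301.65 K = 28.50°C.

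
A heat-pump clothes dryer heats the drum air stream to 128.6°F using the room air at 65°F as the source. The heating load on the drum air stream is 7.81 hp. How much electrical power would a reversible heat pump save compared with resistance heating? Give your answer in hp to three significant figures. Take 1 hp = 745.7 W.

6.97 hp

In absolute terms T_C = 291.48 K and T_H = 326.82 K, so ΔT = 35.33 K.
COP_Carnot = T_H/ΔT = 326.82/35.33 = 9.250.
Resistance heating needs Ẇ_res = Q̇_H = 7.810 hp; the reversible heat pump needs only Ẇ_hp = Q̇_H/COP = 0.8444 hp.
Saving = 7.810 − 0.8444 = 6.966 hp.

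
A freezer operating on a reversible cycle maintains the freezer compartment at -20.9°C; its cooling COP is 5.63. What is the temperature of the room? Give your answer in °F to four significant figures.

COP_R = T_C/(T_H − T_C) gives T_H − T_C = T_C/COP.
With T_C = 252.25 K, T_H = 252.25 × (1 + 1/5.63) = 297.05 K.
Converting, 297.05 K = 75.03°F.

75.03 °F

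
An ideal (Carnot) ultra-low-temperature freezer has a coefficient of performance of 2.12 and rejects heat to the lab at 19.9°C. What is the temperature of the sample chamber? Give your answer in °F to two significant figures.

-100 °F

For a Carnot refrigerator COP_R = T_C/(T_H − T_C), so T_C = COP·T_H/(1 + COP).
With T_H = 293.05 K, T_C = 2.12 × 293.05/3.120 = 199.12 K.
Converting, 199.12 K = -101.25°F.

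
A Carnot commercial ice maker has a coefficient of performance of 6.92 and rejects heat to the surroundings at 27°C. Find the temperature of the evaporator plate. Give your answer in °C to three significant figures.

For a Carnot refrigerator COP_R = T_C/(T_H − T_C), so T_C = COP·T_H/(1 + COP).
With T_H = 300.15 K, T_C = 6.92 × 300.15/7.920 = 262.25 K.
Converting, 262.25 K = -10.90°C.

-10.9 °C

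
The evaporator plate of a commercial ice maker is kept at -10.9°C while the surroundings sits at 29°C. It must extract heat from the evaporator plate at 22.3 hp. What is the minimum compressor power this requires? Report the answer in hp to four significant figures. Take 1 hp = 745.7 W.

3.393 hp

In absolute terms T_C = 262.25 K and T_H = 302.15 K, so ΔT = 39.90 K.
COP_Carnot = T_C/ΔT = 262.25/39.90 = 6.573.
Ẇ_min = Q̇/COP_Carnot = 22.30/6.573 = 3.393 hp.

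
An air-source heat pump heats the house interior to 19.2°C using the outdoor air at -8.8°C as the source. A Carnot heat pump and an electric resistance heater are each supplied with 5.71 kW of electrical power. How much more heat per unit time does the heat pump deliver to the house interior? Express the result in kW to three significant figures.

53.9 kW

In absolute terms T_C = 264.35 K and T_H = 292.35 K, so ΔT = 28.00 K.
COP_Carnot = T_H/ΔT = 292.35/28.00 = 10.44.
The heat pump delivers Q̇_H = COP × Ẇ = 59.62 kW; the resistance heater delivers Ẇ = 5.710 kW.
Extra = (COP − 1)·Ẇ = 53.91 kW.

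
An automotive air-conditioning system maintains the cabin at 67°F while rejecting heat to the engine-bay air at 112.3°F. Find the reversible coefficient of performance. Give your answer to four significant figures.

In absolute terms T_C = 292.59 K and T_H = 317.76 K, so ΔT = 25.17 K.
For a reversible cycle, COP_Carnot = T_C/ΔT = 292.59/25.17 = 11.63.

11.63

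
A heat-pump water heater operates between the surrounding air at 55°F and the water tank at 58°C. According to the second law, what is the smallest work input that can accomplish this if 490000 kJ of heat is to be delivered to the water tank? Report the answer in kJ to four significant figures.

In absolute terms T_C = 285.93 K and T_H = 331.15 K, so ΔT = 45.22 K.
The reversible limit is COP_HP = T_H/ΔT = 7.323, so W_min = Q_H/COP = Q_H·ΔT/T_H.
W_min = 490000 × 45.22/331.15 = 66910 kJ.

66910 kJ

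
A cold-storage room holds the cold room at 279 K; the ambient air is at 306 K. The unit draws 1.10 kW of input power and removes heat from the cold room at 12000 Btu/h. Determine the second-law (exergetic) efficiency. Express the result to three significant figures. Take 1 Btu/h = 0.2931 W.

0.309

Converting, Q̇_C = 12000 Btu/h = 3.517 kW, so COP_actual = Q̇_C/Ẇ = 3.517/1.100 = 3.197.
The reservoir spacing is ΔT = 306 − 279 = 27.00 K.
COP_Carnot = T_C/ΔT = 279.00/27.00 = 10.33.
η_II = COP_actual/COP_Carnot = 3.197/10.33 = 0.3094.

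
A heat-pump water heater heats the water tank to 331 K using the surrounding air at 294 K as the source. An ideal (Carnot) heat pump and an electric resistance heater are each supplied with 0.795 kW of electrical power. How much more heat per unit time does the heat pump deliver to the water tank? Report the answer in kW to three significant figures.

The reservoir spacing is ΔT = 331 − 294 = 37.00 K.
COP_Carnot = T_H/ΔT = 331.00/37.00 = 8.946.
The heat pump delivers Q̇_H = COP × Ẇ = 7.112 kW; the resistance heater delivers Ẇ = 0.7950 kW.
Extra = (COP − 1)·Ẇ = 6.317 kW.

6.32 kW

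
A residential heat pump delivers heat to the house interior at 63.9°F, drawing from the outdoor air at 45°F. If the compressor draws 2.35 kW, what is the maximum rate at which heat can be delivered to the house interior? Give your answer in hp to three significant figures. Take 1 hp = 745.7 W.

In absolute terms T_C = 280.37 K and T_H = 290.87 K, so ΔT = 10.50 K.
COP_Carnot = T_H/ΔT = 290.87/10.50 = 27.70.
Q̇_max = COP_Carnot × Ẇ = 27.70 × 2.350 kW = 65.10 kW = 87.30 hp.

87.3 hp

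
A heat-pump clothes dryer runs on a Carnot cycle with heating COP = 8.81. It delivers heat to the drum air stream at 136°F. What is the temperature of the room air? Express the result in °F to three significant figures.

68.4 °F

COP_HP = T_H/(T_H − T_C) gives T_H − T_C = T_H/COP.
With T_H = 330.93 K, T_C = 330.93 × (1 − 1/8.81) = 293.37 K.
Converting, 293.37 K = 68.39°F.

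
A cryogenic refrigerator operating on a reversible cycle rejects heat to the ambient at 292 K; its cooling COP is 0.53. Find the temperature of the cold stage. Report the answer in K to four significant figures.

For a Carnot refrigerator COP_R = T_C/(T_H − T_C), so T_C = COP·T_H/(1 + COP).
With T_H = 292.00 K, T_C = 0.53 × 292.00/1.530 = 101.15 K.

101.2 K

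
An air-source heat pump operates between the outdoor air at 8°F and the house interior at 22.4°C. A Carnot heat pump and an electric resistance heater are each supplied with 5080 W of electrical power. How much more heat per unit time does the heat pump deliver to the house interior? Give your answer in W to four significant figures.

36940 W

In absolute terms T_C = 259.82 K and T_H = 295.55 K, so ΔT = 35.73 K.
COP_Carnot = T_H/ΔT = 295.55/35.73 = 8.271.
The heat pump delivers Q̇_H = COP × Ẇ = 42020 W; the resistance heater delivers Ẇ = 5080 W.
Extra = (COP − 1)·Ẇ = 36940 W.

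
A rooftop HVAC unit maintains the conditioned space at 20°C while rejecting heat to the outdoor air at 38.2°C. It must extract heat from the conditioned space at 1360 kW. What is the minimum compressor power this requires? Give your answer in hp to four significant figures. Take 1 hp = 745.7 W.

113.2 hp

In absolute terms T_C = 293.15 K and T_H = 311.35 K, so ΔT = 18.20 K.
COP_Carnot = T_C/ΔT = 293.15/18.20 = 16.11.
Ẇ_min = Q̇/COP_Carnot = 1360/16.11 = 84.43 kW = 113.2 hp.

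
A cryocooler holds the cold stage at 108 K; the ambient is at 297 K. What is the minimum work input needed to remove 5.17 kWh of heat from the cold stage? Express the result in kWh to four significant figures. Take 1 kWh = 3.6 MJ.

9.048 kWh

The reservoir spacing is ΔT = 297 − 108 = 189.0 K.
The reversible limit is COP_R = T_C/ΔT = 0.5714, so W_min = Q_C/COP = Q_C·ΔT/T_C.
W_min = 5.170 × 189.0/108.00 = 9.048 kWh.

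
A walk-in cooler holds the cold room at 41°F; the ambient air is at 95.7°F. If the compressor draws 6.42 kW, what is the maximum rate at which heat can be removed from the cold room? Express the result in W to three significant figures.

58800 W

In absolute terms T_C = 278.15 K and T_H = 308.54 K, so ΔT = 30.39 K.
COP_Carnot = T_C/ΔT = 278.15/30.39 = 9.153.
Q̇_max = COP_Carnot × Ẇ = 9.153 × 6.420 kW = 58.76 kW = 58760 W.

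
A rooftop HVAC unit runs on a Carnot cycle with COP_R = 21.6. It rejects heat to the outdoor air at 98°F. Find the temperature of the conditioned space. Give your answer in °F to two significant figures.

73 °F

For a Carnot refrigerator COP_R = T_C/(T_H − T_C), so T_C = COP·T_H/(1 + COP).
With T_H = 309.82 K, T_C = 21.6 × 309.82/22.60 = 296.11 K.
Converting, 296.11 K = 73.32°F.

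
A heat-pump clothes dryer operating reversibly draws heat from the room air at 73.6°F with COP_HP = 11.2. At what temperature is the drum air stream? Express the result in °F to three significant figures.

126 °F

COP_HP = T_H/(T_H − T_C) rearranges to T_H = COP·T_C/(COP − 1).
With T_C = 296.26 K, T_H = 11.2 × 296.26/10.20 = 325.31 K.
Converting, 325.31 K = 125.88°F.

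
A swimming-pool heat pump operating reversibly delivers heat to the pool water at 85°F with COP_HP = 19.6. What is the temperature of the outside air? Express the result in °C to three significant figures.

COP_HP = T_H/(T_H − T_C) gives T_H − T_C = T_H/COP.
With T_H = 302.59 K, T_C = 302.59 × (1 − 1/19.6) = 287.16 K.
Converting, 287.16 K = 14.01°C.

14.0 °C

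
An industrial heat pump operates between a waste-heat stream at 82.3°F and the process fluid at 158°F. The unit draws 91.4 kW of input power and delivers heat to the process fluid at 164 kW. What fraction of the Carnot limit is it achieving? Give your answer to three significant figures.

COP_actual = Q̇_H/Ẇ = 164.0/91.40 = 1.794.
In absolute terms T_C = 301.09 K and T_H = 343.15 K, so ΔT = 42.06 K.
COP_Carnot = T_H/ΔT = 343.15/42.06 = 8.159.
η_II = COP_actual/COP_Carnot = 1.794/8.159 = 0.2199.

0.220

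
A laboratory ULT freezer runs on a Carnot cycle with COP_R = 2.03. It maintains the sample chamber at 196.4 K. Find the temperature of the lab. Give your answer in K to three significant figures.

COP_R = T_C/(T_H − T_C) gives T_H − T_C = T_C/COP.
With T_C = 196.40 K, T_H = 196.40 × (1 + 1/2.03) = 293.15 K.

293 K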